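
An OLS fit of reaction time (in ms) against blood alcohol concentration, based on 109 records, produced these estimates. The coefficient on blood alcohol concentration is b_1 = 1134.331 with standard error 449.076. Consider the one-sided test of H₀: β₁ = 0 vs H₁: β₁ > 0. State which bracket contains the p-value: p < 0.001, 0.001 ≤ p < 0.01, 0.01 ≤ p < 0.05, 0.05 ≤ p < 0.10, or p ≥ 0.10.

t = 1134.331 / 449.076 = 2.526.
df = n − 2 = 109 − 2 = 107.
One-sided p = P(T_{107} > t) ≈ 0.0065.
So 0.001 ≤ p < 0.01.

0.001 ≤ p < 0.01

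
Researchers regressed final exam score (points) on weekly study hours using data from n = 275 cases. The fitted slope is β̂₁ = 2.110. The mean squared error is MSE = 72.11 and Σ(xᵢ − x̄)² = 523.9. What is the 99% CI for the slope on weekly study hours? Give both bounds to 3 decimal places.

(1.148, 3.072)

SE(β̂₁) = √(MSE/Sₓₓ) = √(72.11/523.9) = 0.371.
df = n − 2 = 273.
t* = t_{0.005, 273} = 2.593958.
Margin = t* × SE = 2.593958 × 0.371 = 0.96236.
CI: 2.110 ± 0.96236 → (1.148, 3.072).
With 99% confidence, each one-unit increase in weekly study hours is associated with a change of between 1.148 and 3.072 points in final exam score.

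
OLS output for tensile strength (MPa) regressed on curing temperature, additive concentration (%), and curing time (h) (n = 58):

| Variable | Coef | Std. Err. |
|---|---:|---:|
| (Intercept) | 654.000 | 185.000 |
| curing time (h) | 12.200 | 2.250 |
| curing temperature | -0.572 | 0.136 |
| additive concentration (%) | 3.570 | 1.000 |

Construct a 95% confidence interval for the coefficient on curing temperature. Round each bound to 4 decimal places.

Read off: b = -0.572, SE = 0.136 for curing temperature.
df = n − k − 1 = 58 − 3 − 1 = 54.
t* = t_{0.025, 54} = 2.004879.
Margin = t* × SE = 2.004879 × 0.136 = 0.272664.
CI: -0.572 ± 0.272664 → (-0.8447, -0.2993).

(-0.8447, -0.2993)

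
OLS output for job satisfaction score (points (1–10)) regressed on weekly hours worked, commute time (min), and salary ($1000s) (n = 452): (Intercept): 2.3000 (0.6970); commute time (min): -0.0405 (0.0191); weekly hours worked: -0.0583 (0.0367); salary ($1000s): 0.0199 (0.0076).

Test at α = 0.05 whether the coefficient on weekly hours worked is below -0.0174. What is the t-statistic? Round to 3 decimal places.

t = -1.114

Read off: b = -0.0583, SE = 0.0367 for weekly hours worked.
H₀: β₁ = -0.0174 vs H₁: β₁ < -0.0174.
t = (-0.0583 − (-0.0174)) / 0.0367 = -1.114.
df = n − k − 1 = 452 − 3 − 1 = 448.
One-sided p ≈ 0.1328, which is ≥ 0.05, so fail to reject H₀.
The data do not give significant evidence that the true slope on weekly hours worked is below -0.0174 points (1–10) per unit, holding the other predictors fixed.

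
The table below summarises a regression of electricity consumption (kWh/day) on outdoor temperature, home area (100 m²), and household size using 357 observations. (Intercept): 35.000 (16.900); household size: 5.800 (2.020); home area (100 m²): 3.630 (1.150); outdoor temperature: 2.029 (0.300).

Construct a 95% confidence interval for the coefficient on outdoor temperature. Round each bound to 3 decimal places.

Read off: b = 2.029, SE = 0.300 for outdoor temperature.
df = n − k − 1 = 357 − 3 − 1 = 353.
t* = t_{0.025, 353} = 1.966707.
Margin = t* × SE = 1.966707 × 0.300 = 0.59001.
CI: 2.029 ± 0.59001 → (1.439, 2.619).

(1.439, 2.619)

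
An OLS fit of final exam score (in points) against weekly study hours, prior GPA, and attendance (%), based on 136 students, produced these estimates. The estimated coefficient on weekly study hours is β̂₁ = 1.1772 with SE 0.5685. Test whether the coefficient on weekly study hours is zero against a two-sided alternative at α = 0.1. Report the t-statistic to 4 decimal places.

t = 2.0707

H₀: β₁ = 0 vs H₁: β₁ ≠ 0.
t = (β̂₁ − β₁⁰)/SE = 1.1772 / 0.5685 = 2.0707.
df = n − k − 1 = 136 − 3 − 1 = 132.
Two-sided p ≈ 0.0403, which is < 0.1, so reject H₀.
There is evidence that weekly study hours is associated with final exam score, holding the other predictors fixed.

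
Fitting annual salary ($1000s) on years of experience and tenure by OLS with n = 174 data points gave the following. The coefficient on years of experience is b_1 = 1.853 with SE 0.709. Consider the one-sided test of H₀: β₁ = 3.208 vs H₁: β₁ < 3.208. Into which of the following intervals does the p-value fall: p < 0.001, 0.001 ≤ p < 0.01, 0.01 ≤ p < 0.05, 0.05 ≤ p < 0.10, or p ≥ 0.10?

t = (1.853 − 3.208) / 0.709 = -1.911.
df = n − k − 1 = 174 − 2 − 1 = 171.
One-sided p = P(T_{171} < t) ≈ 0.0288.
So 0.01 ≤ p < 0.05.

0.01 ≤ p < 0.05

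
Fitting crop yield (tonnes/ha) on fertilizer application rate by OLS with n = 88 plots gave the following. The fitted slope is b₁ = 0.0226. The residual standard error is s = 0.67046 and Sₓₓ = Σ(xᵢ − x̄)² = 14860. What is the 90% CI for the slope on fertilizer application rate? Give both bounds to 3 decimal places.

(0.013, 0.032)

SE(b₁) = s/√Sₓₓ = 0.67046/√14860 = 0.00550001.
df = n − 2 = 86.
t* = t_{0.05, 86} = 1.662765.
Margin = t* × SE = 1.662765 × 0.00550001 = 0.00915.
CI: 0.0226 ± 0.00915 → (0.013, 0.032).
With 90% confidence, each one-unit increase in fertilizer application rate is associated with a change of between 0.013 and 0.032 tonnes/ha in crop yield.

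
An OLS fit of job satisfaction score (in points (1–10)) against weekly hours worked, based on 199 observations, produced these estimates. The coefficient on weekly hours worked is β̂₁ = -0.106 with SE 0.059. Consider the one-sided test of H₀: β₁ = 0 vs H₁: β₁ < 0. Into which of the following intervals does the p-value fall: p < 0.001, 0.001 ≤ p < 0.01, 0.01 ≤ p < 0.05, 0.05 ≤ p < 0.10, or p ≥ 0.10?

0.01 ≤ p < 0.05

t = -0.106 / 0.059 = -1.797.
df = n − 2 = 199 − 2 = 197.
One-sided p = P(T_{197} < t) ≈ 0.0370.
So 0.01 ≤ p < 0.05.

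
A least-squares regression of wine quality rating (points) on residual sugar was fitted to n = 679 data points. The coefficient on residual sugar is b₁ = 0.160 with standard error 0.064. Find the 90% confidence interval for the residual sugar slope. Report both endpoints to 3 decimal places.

(0.055, 0.265)

df = n − 2 = 679 − 2 = 677.
t* = t_{0.05, 677} = 1.647107.
Margin = t* × SE = 1.647107 × 0.064 = 0.10541.
CI: 0.160 ± 0.10541 → (0.055, 0.265).
With 90% confidence, each one-unit increase in residual sugar is associated with a change of between 0.055 and 0.265 points in wine quality rating.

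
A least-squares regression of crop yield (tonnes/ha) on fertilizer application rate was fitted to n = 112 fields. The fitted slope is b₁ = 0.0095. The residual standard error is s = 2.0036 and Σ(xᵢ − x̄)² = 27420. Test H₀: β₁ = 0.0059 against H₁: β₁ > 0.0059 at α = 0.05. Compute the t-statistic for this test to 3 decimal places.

SE(b₁) = s/√Sₓₓ = 2.0036/√27420 = 0.0120998.
t = (0.0095 − 0.0059) / 0.0120998 = 0.298.
df = n − 2 = 110.
One-sided p ≈ 0.3833, which is ≥ 0.05, so fail to reject H₀.
The data do not give significant evidence that the true slope on fertilizer application rate exceeds 0.0059 tonnes/ha per unit.

t = 0.298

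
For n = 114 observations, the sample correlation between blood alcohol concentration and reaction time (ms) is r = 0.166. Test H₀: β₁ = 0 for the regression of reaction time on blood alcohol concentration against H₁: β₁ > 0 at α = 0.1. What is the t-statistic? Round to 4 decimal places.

t = r·√(n − 2)/√(1 − r²) = 0.166·√112/√0.972444 = 1.7815.
df = n − 2 = 112.
One-sided p ≈ 0.0388, which is < 0.1, so reject H₀.
There is evidence of a linear association between blood alcohol concentration and reaction time.

t = 1.7815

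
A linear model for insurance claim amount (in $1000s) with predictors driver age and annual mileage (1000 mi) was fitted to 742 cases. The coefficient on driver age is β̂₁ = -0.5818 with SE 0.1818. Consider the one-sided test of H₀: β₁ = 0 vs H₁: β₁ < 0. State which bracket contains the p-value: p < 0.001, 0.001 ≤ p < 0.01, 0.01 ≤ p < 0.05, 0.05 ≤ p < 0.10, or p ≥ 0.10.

p < 0.001

t = -0.5818 / 0.1818 = -3.200.
df = n − k − 1 = 742 − 2 − 1 = 739.
One-sided p = P(T_{739} < t) ≈ 0.0007.
So p < 0.001.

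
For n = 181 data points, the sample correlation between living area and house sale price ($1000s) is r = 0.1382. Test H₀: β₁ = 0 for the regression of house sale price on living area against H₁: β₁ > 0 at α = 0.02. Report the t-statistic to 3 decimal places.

t = r·√(n − 2)/√(1 − r²) = 0.1382·√179/√0.980901 = 1.867.
df = n − 2 = 179.
One-sided p ≈ 0.0318, which is ≥ 0.02, so fail to reject H₀.
The data do not give significant evidence of a linear association between living area and house sale price.

t = 1.867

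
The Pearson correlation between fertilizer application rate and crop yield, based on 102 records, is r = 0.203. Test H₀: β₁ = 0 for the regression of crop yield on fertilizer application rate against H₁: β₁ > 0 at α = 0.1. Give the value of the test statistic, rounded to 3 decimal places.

t = 2.073

t = r·√(n − 2)/√(1 − r²) = 0.203·√100/√0.958791 = 2.073.
df = n − 2 = 100.
One-sided p ≈ 0.0204, which is < 0.1, so reject H₀.
There is evidence of a linear association between fertilizer application rate and crop yield.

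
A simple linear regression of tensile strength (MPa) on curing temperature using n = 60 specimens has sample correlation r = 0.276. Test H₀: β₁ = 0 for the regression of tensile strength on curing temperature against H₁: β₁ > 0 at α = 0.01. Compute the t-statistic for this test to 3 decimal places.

t = r·√(n − 2)/√(1 − r²) = 0.276·√58/√0.923824 = 2.187.
df = n − 2 = 58.
One-sided p ≈ 0.0164, which is ≥ 0.01, so fail to reject H₀.
The data do not give significant evidence of a linear association between curing temperature and tensile strength.

t = 2.187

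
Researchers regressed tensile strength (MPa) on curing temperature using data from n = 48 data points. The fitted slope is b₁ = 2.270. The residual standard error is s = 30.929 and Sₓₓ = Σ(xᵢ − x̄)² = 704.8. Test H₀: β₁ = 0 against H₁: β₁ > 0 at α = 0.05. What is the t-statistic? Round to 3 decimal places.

t = 1.948

SE(b₁) = s/√Sₓₓ = 30.929/√704.8 = 1.16502.
t = 2.270 / 1.16502 = 1.948.
df = n − 2 = 46.
One-sided p ≈ 0.0287, which is < 0.05, so reject H₀.
There is evidence that the true slope on curing temperature is positive.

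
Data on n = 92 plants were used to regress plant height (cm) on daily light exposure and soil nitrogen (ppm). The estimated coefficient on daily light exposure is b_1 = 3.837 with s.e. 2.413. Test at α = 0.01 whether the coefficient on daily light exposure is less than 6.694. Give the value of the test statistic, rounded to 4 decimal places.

H₀: β₁ = 6.694 vs H₁: β₁ < 6.694.
t = (b_1 − β₁⁰)/SE = (3.837 − 6.694) / 2.413 = -1.1840.
df = n − k − 1 = 92 − 2 − 1 = 89.
One-sided p ≈ 0.1198, which is ≥ 0.01, so fail to reject H₀.
The data do not give significant evidence that the true slope on daily light exposure is below 6.694 cm per unit, holding the other predictors fixed.

t = -1.1840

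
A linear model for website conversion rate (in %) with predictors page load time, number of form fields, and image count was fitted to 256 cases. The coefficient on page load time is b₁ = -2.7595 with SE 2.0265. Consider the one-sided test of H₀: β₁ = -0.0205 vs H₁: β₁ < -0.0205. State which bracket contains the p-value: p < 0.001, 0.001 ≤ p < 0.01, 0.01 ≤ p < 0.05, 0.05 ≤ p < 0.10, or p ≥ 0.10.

0.05 ≤ p < 0.10

t = (-2.7595 − (-0.0205)) / 2.0265 = -1.352.
df = n − k − 1 = 256 − 3 − 1 = 252.
One-sided p = P(T_{252} < t) ≈ 0.0889.
So 0.05 ≤ p < 0.10.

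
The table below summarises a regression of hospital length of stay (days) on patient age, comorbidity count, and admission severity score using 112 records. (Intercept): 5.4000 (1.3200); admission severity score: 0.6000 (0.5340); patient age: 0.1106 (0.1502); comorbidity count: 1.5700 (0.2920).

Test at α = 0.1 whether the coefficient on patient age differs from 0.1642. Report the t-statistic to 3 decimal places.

Read off: b = 0.1106, SE = 0.1502 for patient age.
H₀: β₁ = 0.1642 vs H₁: β₁ ≠ 0.1642.
t = (0.1106 − 0.1642) / 0.1502 = -0.357.
df = n − k − 1 = 112 − 3 − 1 = 108.
Two-sided p ≈ 0.7219, which is ≥ 0.1, so fail to reject H₀.
The data are consistent with a true slope of 0.1642 days per unit of patient age, holding the other predictors fixed.

t = -0.357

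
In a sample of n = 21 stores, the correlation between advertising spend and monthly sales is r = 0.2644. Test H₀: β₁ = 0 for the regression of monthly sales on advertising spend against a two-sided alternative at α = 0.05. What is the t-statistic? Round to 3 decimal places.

t = 1.195

t = r·√(n − 2)/√(1 − r²) = 0.2644·√19/√0.930093 = 1.195.
df = n − 2 = 19.
Two-sided p ≈ 0.2468, which is ≥ 0.05, so fail to reject H₀.
The data do not give significant evidence of a linear association between advertising spend and monthly sales.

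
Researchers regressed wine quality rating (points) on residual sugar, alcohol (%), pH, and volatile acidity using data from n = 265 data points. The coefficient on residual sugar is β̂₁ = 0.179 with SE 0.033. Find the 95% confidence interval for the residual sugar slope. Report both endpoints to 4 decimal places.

df = n − k − 1 = 265 − 4 − 1 = 260.
t* = t_{0.025, 260} = 1.96913.
Margin = t* × SE = 1.96913 × 0.033 = 0.064981.
CI: 0.179 ± 0.064981 → (0.1140, 0.2440).
With 95% confidence, each one-unit increase in residual sugar is associated with a change of between 0.1140 and 0.2440 points in wine quality rating, holding the other predictors fixed.

(0.1140, 0.2440)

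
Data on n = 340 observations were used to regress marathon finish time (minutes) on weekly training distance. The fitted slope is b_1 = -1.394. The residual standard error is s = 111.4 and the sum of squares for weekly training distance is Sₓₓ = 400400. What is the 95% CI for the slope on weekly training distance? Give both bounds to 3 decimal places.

(-1.740, -1.048)

SE(b_1) = s/√Sₓₓ = 111.4/√400400 = 0.176051.
df = n − 2 = 338.
t* = t_{0.025, 338} = 1.967007.
Margin = t* × SE = 1.967007 × 0.176051 = 0.34629.
CI: -1.394 ± 0.34629 → (-1.740, -1.048).
With 95% confidence, each one-unit increase in weekly training distance is associated with a change of between -1.740 and -1.048 minutes in marathon finish time.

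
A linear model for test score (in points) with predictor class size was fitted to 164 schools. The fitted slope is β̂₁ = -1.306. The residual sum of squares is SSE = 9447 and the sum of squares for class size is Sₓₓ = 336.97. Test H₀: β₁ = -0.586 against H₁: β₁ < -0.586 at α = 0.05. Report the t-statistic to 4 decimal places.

t = -1.7308

MSE = SSE/(n − 2) = 9447/162 = 58.3148.
SE(β̂₁) = √(MSE/Sₓₓ) = √(58.3148/336.97) = 0.416.
t = (-1.306 − (-0.586)) / 0.416 = -1.7308.
df = n − 2 = 162.
One-sided p ≈ 0.0427, which is < 0.05, so reject H₀.
There is evidence that the true slope on class size is below -0.586 points per unit.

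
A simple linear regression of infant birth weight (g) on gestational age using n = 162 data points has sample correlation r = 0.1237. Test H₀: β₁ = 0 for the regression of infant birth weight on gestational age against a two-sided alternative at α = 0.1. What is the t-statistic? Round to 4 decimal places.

t = r·√(n − 2)/√(1 − r²) = 0.1237·√160/√0.984698 = 1.5768.
df = n − 2 = 160.
Two-sided p ≈ 0.1168, which is ≥ 0.1, so fail to reject H₀.
The data do not give significant evidence of a linear association between gestational age and infant birth weight.

t = 1.5768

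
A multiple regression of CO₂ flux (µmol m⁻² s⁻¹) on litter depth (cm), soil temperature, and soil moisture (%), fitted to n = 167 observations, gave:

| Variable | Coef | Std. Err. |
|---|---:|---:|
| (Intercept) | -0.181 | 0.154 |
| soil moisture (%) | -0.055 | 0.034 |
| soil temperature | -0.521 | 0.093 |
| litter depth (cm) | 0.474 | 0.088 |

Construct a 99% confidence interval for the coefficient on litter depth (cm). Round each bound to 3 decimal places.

Read off: b = 0.474, SE = 0.088 for litter depth (cm).
df = n − k − 1 = 167 − 3 − 1 = 163.
t* = t_{0.005, 163} = 2.606328.
Margin = t* × SE = 2.606328 × 0.088 = 0.22936.
CI: 0.474 ± 0.22936 → (0.245, 0.703).

(0.245, 0.703)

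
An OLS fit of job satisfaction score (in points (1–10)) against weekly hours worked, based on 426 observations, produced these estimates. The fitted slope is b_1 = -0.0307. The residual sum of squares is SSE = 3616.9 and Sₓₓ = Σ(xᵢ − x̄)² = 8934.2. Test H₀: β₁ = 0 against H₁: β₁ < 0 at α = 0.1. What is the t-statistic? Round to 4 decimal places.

t = -0.9935

MSE = SSE/(n − 2) = 3616.9/424 = 8.53042.
SE(b_1) = √(MSE/Sₓₓ) = √(8.53042/8934.2) = 0.0308999.
t = -0.0307 / 0.0308999 = -0.9935.
df = n − 2 = 424.
One-sided p ≈ 0.1605, which is ≥ 0.1, so fail to reject H₀.
The data do not give significant evidence that the true slope on weekly hours worked is negative.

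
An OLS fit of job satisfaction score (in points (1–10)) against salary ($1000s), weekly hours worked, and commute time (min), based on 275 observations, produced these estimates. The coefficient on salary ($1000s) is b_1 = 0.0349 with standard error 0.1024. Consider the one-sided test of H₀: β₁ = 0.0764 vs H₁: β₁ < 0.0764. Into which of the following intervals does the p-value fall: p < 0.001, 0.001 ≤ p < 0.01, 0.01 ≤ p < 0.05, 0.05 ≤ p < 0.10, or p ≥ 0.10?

p ≥ 0.10

t = (0.0349 − 0.0764) / 0.1024 = -0.405.
df = n − k − 1 = 275 − 3 − 1 = 271.
One-sided p = P(T_{271} < t) ≈ 0.3428.
So p ≥ 0.10.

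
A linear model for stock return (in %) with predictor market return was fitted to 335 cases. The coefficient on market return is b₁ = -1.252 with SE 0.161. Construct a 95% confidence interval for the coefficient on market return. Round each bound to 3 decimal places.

(-1.569, -0.935)

df = n − 2 = 335 − 2 = 333.
t* = t_{0.025, 333} = 1.967113.
Margin = t* × SE = 1.967113 × 0.161 = 0.31671.
CI: -1.252 ± 0.31671 → (-1.569, -0.935).
With 95% confidence, each one-unit increase in market return is associated with a change of between -1.569 and -0.935 % in stock return.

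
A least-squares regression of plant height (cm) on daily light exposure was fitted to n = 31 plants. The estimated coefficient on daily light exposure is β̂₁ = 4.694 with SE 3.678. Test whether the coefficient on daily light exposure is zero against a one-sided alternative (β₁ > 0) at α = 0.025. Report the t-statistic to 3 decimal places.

t = 1.276

H₀: β₁ = 0 vs H₁: β₁ > 0.
t = (β̂₁ − β₁⁰)/SE = 4.694 / 3.678 = 1.276.
df = n − 2 = 31 − 2 = 29.
One-sided p ≈ 0.1060, which is ≥ 0.025, so fail to reject H₀.
The data do not give significant evidence that the true slope on daily light exposure is positive.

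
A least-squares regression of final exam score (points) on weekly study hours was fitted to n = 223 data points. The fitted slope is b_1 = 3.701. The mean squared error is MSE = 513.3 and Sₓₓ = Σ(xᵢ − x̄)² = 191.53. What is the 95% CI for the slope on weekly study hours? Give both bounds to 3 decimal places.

(0.475, 6.927)

SE(b_1) = √(MSE/Sₓₓ) = √(513.3/191.53) = 1.63707.
df = n − 2 = 221.
t* = t_{0.025, 221} = 1.970756.
Margin = t* × SE = 1.970756 × 1.63707 = 3.22627.
CI: 3.701 ± 3.22627 → (0.475, 6.927).
With 95% confidence, each one-unit increase in weekly study hours is associated with a change of between 0.475 and 6.927 points in final exam score.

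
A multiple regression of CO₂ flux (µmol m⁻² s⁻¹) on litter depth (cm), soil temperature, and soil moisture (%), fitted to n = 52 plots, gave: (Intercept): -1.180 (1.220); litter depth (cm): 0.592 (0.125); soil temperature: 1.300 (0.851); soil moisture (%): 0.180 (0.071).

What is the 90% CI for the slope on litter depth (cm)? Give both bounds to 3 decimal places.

(0.382, 0.802)

Read off: b = 0.592, SE = 0.125 for litter depth (cm).
df = n − k − 1 = 52 − 3 − 1 = 48.
t* = t_{0.05, 48} = 1.677224.
Margin = t* × SE = 1.677224 × 0.125 = 0.20965.
CI: 0.592 ± 0.20965 → (0.382, 0.802).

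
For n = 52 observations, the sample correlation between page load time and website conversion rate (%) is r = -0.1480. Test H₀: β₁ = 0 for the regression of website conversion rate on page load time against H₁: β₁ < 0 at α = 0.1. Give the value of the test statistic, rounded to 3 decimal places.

t = r·√(n − 2)/√(1 − r²) = -0.1480·√50/√0.978096 = -1.058.
df = n − 2 = 50.
One-sided p ≈ 0.1475, which is ≥ 0.1, so fail to reject H₀.
The data do not give significant evidence of a linear association between page load time and website conversion rate.

t = -1.058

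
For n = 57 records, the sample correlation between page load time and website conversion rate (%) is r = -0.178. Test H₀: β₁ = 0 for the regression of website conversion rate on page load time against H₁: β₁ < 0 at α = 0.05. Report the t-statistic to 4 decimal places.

t = r·√(n − 2)/√(1 − r²) = -0.178·√55/√0.968316 = -1.3415.
df = n − 2 = 55.
One-sided p ≈ 0.0926, which is ≥ 0.05, so fail to reject H₀.
The data do not give significant evidence of a linear association between page load time and website conversion rate.

t = -1.3415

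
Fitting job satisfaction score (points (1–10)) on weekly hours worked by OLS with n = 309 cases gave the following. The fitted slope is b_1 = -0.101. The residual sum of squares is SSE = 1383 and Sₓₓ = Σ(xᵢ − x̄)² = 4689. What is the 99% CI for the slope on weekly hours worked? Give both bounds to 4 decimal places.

(-0.1813, -0.0207)

MSE = SSE/(n − 2) = 1383/307 = 4.50489.
SE(b_1) = √(MSE/Sₓₓ) = √(4.50489/4689) = 0.0309957.
df = n − 2 = 307.
t* = t_{0.005, 307} = 2.591938.
Margin = t* × SE = 2.591938 × 0.0309957 = 0.080339.
CI: -0.101 ± 0.080339 → (-0.1813, -0.0207).
With 99% confidence, each one-unit increase in weekly hours worked is associated with a change of between -0.1813 and -0.0207 points (1–10) in job satisfaction score.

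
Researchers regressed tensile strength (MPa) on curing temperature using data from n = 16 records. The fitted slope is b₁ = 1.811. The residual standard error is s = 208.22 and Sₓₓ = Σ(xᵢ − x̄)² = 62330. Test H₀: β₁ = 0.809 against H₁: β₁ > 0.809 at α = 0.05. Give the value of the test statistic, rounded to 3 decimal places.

t = 1.201

SE(b₁) = s/√Sₓₓ = 208.22/√62330 = 0.834015.
t = (1.811 − 0.809) / 0.834015 = 1.201.
df = n − 2 = 14.
One-sided p ≈ 0.1248, which is ≥ 0.05, so fail to reject H₀.
The data do not give significant evidence that the true slope on curing temperature exceeds 0.809 MPa per unit.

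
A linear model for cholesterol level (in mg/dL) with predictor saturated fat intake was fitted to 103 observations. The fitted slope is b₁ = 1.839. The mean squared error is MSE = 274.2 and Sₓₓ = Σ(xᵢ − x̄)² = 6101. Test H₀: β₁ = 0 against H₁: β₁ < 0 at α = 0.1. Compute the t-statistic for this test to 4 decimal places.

t = 8.6746

SE(b₁) = √(MSE/Sₓₓ) = √(274.2/6101) = 0.211999.
t = 1.839 / 0.211999 = 8.6746.
df = n − 2 = 101.
One-sided p ≈ 1.0000, which is ≥ 0.1, so fail to reject H₀.
The data do not give significant evidence that the true slope on saturated fat intake is negative.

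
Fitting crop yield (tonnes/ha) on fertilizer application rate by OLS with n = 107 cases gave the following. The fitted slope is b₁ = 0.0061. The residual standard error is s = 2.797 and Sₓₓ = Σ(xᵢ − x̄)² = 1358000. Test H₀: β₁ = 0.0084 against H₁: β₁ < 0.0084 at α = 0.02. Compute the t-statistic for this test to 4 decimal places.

SE(b₁) = s/√Sₓₓ = 2.797/√1358000 = 0.00240017.
t = (0.0061 − 0.0084) / 0.00240017 = -0.9583.
df = n − 2 = 105.
One-sided p ≈ 0.1701, which is ≥ 0.02, so fail to reject H₀.
The data do not give significant evidence that the true slope on fertilizer application rate is below 0.0084 tonnes/ha per unit.

t = -0.9583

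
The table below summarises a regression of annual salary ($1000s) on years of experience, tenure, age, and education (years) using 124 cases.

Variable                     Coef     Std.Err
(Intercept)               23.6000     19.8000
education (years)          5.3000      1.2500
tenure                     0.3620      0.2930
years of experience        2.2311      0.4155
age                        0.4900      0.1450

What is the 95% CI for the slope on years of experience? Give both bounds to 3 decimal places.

(1.408, 3.054)

Read off: b = 2.2311, SE = 0.4155 for years of experience.
df = n − k − 1 = 124 − 4 − 1 = 119.
t* = t_{0.025, 119} = 1.9801.
Margin = t* × SE = 1.9801 × 0.4155 = 0.82273.
CI: 2.2311 ± 0.82273 → (1.408, 3.054).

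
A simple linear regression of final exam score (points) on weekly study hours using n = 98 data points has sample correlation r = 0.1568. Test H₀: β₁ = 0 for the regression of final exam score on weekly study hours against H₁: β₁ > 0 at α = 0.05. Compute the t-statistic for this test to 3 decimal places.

t = r·√(n − 2)/√(1 − r²) = 0.1568·√96/√0.975414 = 1.556.
df = n − 2 = 96.
One-sided p ≈ 0.0616, which is ≥ 0.05, so fail to reject H₀.
The data do not give significant evidence of a linear association between weekly study hours and final exam score.

t = 1.556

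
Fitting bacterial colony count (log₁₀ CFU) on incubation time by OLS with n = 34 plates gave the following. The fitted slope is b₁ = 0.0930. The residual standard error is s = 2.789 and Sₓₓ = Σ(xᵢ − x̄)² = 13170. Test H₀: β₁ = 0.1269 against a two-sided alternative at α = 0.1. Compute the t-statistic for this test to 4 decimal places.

SE(b₁) = s/√Sₓₓ = 2.789/√13170 = 0.0243028.
t = (0.0930 − 0.1269) / 0.0243028 = -1.3949.
df = n − 2 = 32.
Two-sided p ≈ 0.1727, which is ≥ 0.1, so fail to reject H₀.
The data are consistent with a true slope of 0.1269 log₁₀ CFU per unit of incubation time.

t = -1.3949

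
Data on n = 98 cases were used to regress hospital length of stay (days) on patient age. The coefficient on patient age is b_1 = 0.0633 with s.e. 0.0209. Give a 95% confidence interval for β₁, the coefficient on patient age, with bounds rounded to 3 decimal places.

(0.022, 0.105)

df = n − 2 = 98 − 2 = 96.
t* = t_{0.025, 96} = 1.984984.
Margin = t* × SE = 1.984984 × 0.0209 = 0.04149.
CI: 0.0633 ± 0.04149 → (0.022, 0.105).
With 95% confidence, each one-unit increase in patient age is associated with a change of between 0.022 and 0.105 days in hospital length of stay.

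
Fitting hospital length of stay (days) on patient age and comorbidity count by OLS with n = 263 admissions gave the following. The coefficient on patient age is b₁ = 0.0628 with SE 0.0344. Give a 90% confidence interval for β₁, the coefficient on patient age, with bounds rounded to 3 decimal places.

df = n − k − 1 = 263 − 2 − 1 = 260.
t* = t_{0.05, 260} = 1.650735.
Margin = t* × SE = 1.650735 × 0.0344 = 0.05679.
CI: 0.0628 ± 0.05679 → (0.006, 0.120).
With 90% confidence, each one-unit increase in patient age is associated with a change of between 0.006 and 0.120 days in hospital length of stay, holding the other predictors fixed.

(0.006, 0.120)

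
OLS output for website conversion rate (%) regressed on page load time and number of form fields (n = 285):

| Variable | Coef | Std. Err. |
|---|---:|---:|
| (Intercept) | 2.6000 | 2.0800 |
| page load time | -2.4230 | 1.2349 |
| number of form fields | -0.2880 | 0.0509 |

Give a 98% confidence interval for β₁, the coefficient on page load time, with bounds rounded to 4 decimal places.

Read off: b = -2.4230, SE = 1.2349 for page load time.
df = n − k − 1 = 285 − 2 − 1 = 282.
t* = t_{0.01, 282} = 2.339644.
Margin = t* × SE = 2.339644 × 1.2349 = 2.889226.
CI: -2.4230 ± 2.889226 → (-5.3122, 0.4662).

(-5.3122, 0.4662)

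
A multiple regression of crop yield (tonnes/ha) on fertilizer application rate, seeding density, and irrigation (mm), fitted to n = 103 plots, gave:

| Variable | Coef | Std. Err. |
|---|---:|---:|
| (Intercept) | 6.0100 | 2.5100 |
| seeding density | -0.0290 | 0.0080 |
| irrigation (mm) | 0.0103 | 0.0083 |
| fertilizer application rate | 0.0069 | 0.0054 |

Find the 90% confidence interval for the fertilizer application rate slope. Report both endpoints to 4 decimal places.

Read off: b = 0.0069, SE = 0.0054 for fertilizer application rate.
df = n − k − 1 = 103 − 3 − 1 = 99.
t* = t_{0.05, 99} = 1.660391.
Margin = t* × SE = 1.660391 × 0.0054 = 0.008966.
CI: 0.0069 ± 0.008966 → (-0.0021, 0.0159).

(-0.0021, 0.0159)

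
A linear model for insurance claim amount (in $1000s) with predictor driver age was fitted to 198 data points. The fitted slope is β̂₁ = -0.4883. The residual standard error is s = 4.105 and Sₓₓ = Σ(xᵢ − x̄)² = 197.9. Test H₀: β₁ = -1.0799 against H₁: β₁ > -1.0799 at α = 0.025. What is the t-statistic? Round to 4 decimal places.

SE(β̂₁) = s/√Sₓₓ = 4.105/√197.9 = 0.291803.
t = (-0.4883 − (-1.0799)) / 0.291803 = 2.0274.
df = n − 2 = 196.
One-sided p ≈ 0.0220, which is < 0.025, so reject H₀.
There is evidence that the true slope on driver age exceeds -1.0799 $1000s per unit.

t = 2.0274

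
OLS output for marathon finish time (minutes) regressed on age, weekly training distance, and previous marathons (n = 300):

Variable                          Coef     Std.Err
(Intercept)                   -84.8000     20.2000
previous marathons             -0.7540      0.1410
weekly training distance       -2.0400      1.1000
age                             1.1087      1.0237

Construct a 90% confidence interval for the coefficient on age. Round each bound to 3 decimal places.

Read off: b = 1.1087, SE = 1.0237 for age.
df = n − k − 1 = 300 − 3 − 1 = 296.
t* = t_{0.05, 296} = 1.650018.
Margin = t* × SE = 1.650018 × 1.0237 = 1.68912.
CI: 1.1087 ± 1.68912 → (-0.580, 2.798).

(-0.580, 2.798)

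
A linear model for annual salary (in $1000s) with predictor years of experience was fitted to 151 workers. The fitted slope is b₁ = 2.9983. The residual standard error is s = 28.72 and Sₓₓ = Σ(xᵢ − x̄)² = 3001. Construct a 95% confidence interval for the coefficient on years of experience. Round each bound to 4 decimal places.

(1.9623, 4.0343)

SE(b₁) = s/√Sₓₓ = 28.72/√3001 = 0.524266.
df = n − 2 = 149.
t* = t_{0.025, 149} = 1.976013.
Margin = t* × SE = 1.976013 × 0.524266 = 1.035956.
CI: 2.9983 ± 1.035956 → (1.9623, 4.0343).
With 95% confidence, each one-unit increase in years of experience is associated with a change of between 1.9623 and 4.0343 $1000s in annual salary.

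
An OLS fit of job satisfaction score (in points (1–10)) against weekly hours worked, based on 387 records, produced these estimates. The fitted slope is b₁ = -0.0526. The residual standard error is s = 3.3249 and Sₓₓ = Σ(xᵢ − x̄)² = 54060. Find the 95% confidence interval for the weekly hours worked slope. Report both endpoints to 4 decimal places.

SE(b₁) = s/√Sₓₓ = 3.3249/√54060 = 0.0143001.
df = n − 2 = 385.
t* = t_{0.025, 385} = 1.966145.
Margin = t* × SE = 1.966145 × 0.0143001 = 0.028116.
CI: -0.0526 ± 0.028116 → (-0.0807, -0.0245).
With 95% confidence, each one-unit increase in weekly hours worked is associated with a change of between -0.0807 and -0.0245 points (1–10) in job satisfaction score.

(-0.0807, -0.0245)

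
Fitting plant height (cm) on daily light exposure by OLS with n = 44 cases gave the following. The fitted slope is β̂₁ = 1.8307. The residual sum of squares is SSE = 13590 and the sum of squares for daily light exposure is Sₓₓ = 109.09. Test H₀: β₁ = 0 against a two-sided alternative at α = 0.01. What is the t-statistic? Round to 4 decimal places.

t = 1.0630

MSE = SSE/(n − 2) = 13590/42 = 323.571.
SE(β̂₁) = √(MSE/Sₓₓ) = √(323.571/109.09) = 1.72224.
t = 1.8307 / 1.72224 = 1.0630.
df = n − 2 = 42.
Two-sided p ≈ 0.2939, which is ≥ 0.01, so fail to reject H₀.
The data do not give significant evidence of an association between daily light exposure and plant height.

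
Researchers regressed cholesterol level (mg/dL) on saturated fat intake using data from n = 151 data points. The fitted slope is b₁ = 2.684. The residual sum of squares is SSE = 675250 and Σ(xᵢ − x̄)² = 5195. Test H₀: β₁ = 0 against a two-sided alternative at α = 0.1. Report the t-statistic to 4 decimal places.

t = 2.8737

MSE = SSE/(n − 2) = 675250/149 = 4531.88.
SE(b₁) = √(MSE/Sₓₓ) = √(4531.88/5195) = 0.933999.
t = 2.684 / 0.933999 = 2.8737.
df = n − 2 = 149.
Two-sided p ≈ 0.0047, which is < 0.1, so reject H₀.
There is evidence that saturated fat intake is associated with cholesterol level.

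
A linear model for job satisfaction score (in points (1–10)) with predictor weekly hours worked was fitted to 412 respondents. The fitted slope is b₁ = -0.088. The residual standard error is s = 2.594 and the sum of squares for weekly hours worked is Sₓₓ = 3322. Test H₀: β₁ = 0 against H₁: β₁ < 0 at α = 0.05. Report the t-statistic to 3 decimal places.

t = -1.955

SE(b₁) = s/√Sₓₓ = 2.594/√3322 = 0.045006.
t = -0.088 / 0.045006 = -1.955.
df = n − 2 = 410.
One-sided p ≈ 0.0256, which is < 0.05, so reject H₀.
There is evidence that the true slope on weekly hours worked is negative.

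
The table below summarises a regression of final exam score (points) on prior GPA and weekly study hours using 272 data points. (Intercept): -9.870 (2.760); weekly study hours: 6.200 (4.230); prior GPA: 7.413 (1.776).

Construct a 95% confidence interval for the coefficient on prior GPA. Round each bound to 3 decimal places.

Read off: b = 7.413, SE = 1.776 for prior GPA.
df = n − k − 1 = 272 − 2 − 1 = 269.
t* = t_{0.025, 269} = 1.968822.
Margin = t* × SE = 1.968822 × 1.776 = 3.49663.
CI: 7.413 ± 3.49663 → (3.916, 10.910).

(3.916, 10.910)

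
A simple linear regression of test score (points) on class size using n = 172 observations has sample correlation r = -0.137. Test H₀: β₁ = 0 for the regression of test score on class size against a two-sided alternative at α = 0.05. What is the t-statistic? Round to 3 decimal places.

t = r·√(n − 2)/√(1 − r²) = -0.137·√170/√0.981231 = -1.803.
df = n − 2 = 170.
Two-sided p ≈ 0.0731, which is ≥ 0.05, so fail to reject H₀.
The data do not give significant evidence of a linear association between class size and test score.

t = -1.803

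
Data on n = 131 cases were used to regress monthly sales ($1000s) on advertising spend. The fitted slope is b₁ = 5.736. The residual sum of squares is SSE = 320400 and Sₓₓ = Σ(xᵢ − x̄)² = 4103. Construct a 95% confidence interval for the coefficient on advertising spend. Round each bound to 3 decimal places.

(4.197, 7.275)

MSE = SSE/(n − 2) = 320400/129 = 2483.72.
SE(b₁) = √(MSE/Sₓₓ) = √(2483.72/4103) = 0.778038.
df = n − 2 = 129.
t* = t_{0.025, 129} = 1.978524.
Margin = t* × SE = 1.978524 × 0.778038 = 1.53937.
CI: 5.736 ± 1.53937 → (4.197, 7.275).
With 95% confidence, each one-unit increase in advertising spend is associated with a change of between 4.197 and 7.275 $1000s in monthly sales.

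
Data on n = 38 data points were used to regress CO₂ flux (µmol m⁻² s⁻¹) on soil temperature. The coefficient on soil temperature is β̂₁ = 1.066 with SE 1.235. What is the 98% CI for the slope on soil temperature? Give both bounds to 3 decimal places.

(-1.941, 4.073)

df = n − 2 = 38 − 2 = 36.
t* = t_{0.01, 36} = 2.434494.
Margin = t* × SE = 2.434494 × 1.235 = 3.00660.
CI: 1.066 ± 3.00660 → (-1.941, 4.073).
With 98% confidence, each one-unit increase in soil temperature is associated with a change of between -1.941 and 4.073 µmol m⁻² s⁻¹ in CO₂ flux.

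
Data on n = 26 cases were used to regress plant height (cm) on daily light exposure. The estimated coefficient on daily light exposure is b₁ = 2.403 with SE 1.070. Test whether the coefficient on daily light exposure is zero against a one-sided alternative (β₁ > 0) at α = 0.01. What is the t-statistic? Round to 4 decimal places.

t = 2.2458

H₀: β₁ = 0 vs H₁: β₁ > 0.
t = (b₁ − β₁⁰)/SE = 2.403 / 1.070 = 2.2458.
df = n − 2 = 26 − 2 = 24.
One-sided p ≈ 0.0171, which is ≥ 0.01, so fail to reject H₀.
The data do not give significant evidence that the true slope on daily light exposure is positive.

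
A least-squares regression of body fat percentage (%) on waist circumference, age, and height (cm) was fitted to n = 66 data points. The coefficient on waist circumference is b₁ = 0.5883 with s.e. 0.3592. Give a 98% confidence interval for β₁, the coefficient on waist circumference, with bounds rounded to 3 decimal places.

(-0.269, 1.446)

df = n − k − 1 = 66 − 3 − 1 = 62.
t* = t_{0.01, 62} = 2.388011.
Margin = t* × SE = 2.388011 × 0.3592 = 0.85777.
CI: 0.5883 ± 0.85777 → (-0.269, 1.446).
With 98% confidence, each one-unit increase in waist circumference is associated with a change of between -0.269 and 1.446 % in body fat percentage, holding the other predictors fixed.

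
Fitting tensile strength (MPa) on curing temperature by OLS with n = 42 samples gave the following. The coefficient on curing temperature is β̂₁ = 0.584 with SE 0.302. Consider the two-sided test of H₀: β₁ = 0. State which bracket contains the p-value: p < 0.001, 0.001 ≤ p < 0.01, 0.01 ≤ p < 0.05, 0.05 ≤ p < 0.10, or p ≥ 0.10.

0.05 ≤ p < 0.10

t = 0.584 / 0.302 = 1.934.
df = n − 2 = 42 − 2 = 40.
Two-sided p = 2·P(T_{40} > |t|) ≈ 0.0602.
So 0.05 ≤ p < 0.10.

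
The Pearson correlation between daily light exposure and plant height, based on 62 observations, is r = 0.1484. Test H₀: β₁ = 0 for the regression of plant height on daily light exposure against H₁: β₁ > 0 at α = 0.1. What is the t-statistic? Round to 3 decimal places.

t = r·√(n − 2)/√(1 − r²) = 0.1484·√60/√0.977977 = 1.162.
df = n − 2 = 60.
One-sided p ≈ 0.1248, which is ≥ 0.1, so fail to reject H₀.
The data do not give significant evidence of a linear association between daily light exposure and plant height.

t = 1.162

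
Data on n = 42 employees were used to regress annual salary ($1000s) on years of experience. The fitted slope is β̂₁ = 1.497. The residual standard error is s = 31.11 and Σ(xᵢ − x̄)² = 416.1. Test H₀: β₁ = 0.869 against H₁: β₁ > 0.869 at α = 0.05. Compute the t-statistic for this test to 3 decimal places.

t = 0.412

SE(β̂₁) = s/√Sₓₓ = 31.11/√416.1 = 1.52511.
t = (1.497 − 0.869) / 1.52511 = 0.412.
df = n − 2 = 40.
One-sided p ≈ 0.3414, which is ≥ 0.05, so fail to reject H₀.
The data do not give significant evidence that the true slope on years of experience exceeds 0.869 $1000s per unit.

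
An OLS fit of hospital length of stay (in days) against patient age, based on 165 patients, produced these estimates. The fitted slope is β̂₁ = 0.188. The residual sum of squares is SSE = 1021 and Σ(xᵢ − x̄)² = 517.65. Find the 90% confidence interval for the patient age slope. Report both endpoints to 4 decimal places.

MSE = SSE/(n − 2) = 1021/163 = 6.2638.
SE(β̂₁) = √(MSE/Sₓₓ) = √(6.2638/517.65) = 0.110002.
df = n − 2 = 163.
t* = t_{0.05, 163} = 1.654256.
Margin = t* × SE = 1.654256 × 0.110002 = 0.181972.
CI: 0.188 ± 0.181972 → (0.0060, 0.3700).
With 90% confidence, each one-unit increase in patient age is associated with a change of between 0.0060 and 0.3700 days in hospital length of stay.

(0.0060, 0.3700)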